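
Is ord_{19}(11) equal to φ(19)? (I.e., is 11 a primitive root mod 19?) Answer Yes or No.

No

φ(19) = 19 − 1 = 18 = 2 · 3^2.
An element g generates (Z/19Z)^× iff g^(18/q) ≢ 1 (mod 19) for each prime q ∈ {2, 3}.
11^9 ≡ 1 (mod 19)  [q = 2: ≡ 1 ✗]
11^6 ≡ 1 (mod 19)  [q = 3: ≡ 1 ✗]
11^9 ≡ 1 shows ord(11) | 9, strictly less than φ(19); not a primitive root.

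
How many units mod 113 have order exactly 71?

0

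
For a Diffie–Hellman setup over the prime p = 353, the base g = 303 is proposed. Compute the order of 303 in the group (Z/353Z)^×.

By Lagrange's theorem, ord_353(303) divides φ(353) = 353 − 1 = 352 = 2^5 · 11.
Divisors of 352: 1, 2, 4, 8, 11, 16, 22, 32, 44, 88, 176, 352.
Check 303^d mod 353 for each divisor in increasing order:
303^1 ≡ 303
303^2 ≡ 29
303^4 ≡ 135
303^8 ≡ 222
303^11 ≡ 36
303^16 ≡ 217
303^22 ≡ 237
303^32 ≡ 140
303^44 ≡ 42
303^88 ≡ 352
303^176 ≡ 1
Therefore the multiplicative order of 303 modulo 353 is 176.

176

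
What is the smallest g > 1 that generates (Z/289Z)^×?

3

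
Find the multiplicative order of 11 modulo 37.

By Lagrange's theorem, ord_37(11) divides φ(37) = 37 − 1 = 36 = 2^2 · 3^2.
Divisors of 36: 1, 2, 3, 4, 6, 9, 12, 18, 36.
Test each divisor d:
11^1 ≡ 11 (mod 37)
11^2 ≡ 10 (mod 37)
11^3 ≡ 36 (mod 37)
11^4 ≡ 26 (mod 37)
11^6 ≡ 1 (mod 37) ✓
Hence ord(11) = 6.

6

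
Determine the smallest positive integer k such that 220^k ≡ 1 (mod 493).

4

The order of 220 must divide φ(493) = φ(17·29) = (17−1)·(29−1) = 16·28 = 448 = 2^6 · 7.
Divisors of 448: 1, 2, 4, 7, 8, 14, 16, 28, 32, 56, 64, 112, 224, 448.
Test each divisor d:
220^1 ≡ 220 (mod 493)
220^2 ≡ 86 (mod 493)
220^4 ≡ 1 (mod 493) ✓
Hence ord(220) = 4.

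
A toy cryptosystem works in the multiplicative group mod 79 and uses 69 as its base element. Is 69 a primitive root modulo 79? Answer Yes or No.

No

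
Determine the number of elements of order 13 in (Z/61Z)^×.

0

φ(61) = 61 − 1 = 60 = 2^2 · 3 · 5.
Since (Z/61Z)^× is cyclic of order 60, the number of elements of order d is φ(d) when d | 60 and 0 otherwise.
Here 60 is not a multiple of 13, so there are no elements of order 13.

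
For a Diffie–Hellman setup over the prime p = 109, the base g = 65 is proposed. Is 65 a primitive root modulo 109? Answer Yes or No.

Yes

φ(109) = 109 − 1 = 108 = 2^2 · 3^3.
Test 65^(108/q) mod 109 for each prime factor q of 108:
65^54 ≡ 108 (mod 109)  [q = 2: ≢ 1 ✓]
65^36 ≡ 45 (mod 109)  [q = 3: ≢ 1 ✓]
Every test exponent gives a nontrivial residue, hence 65 generates the full group.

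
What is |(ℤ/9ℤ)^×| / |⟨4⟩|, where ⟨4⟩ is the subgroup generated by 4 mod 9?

By Lagrange's theorem, ord_9(4) divides φ(9) = φ(3^2) = 3·(3−1) = 6 = 2 · 3.
Divisors of 6: 1, 2, 3, 6.
Compute 4^d (mod 9) for the divisors d until we hit 1:
4^1 ≡ 4 (mod 9)
4^2 ≡ 7 (mod 9)
4^3 ≡ 1 (mod 9) ✓
So ord_9(4) = 3, hence |⟨4⟩| = 3.
[(Z/9Z)^× : ⟨4⟩] = 6/3 = 2.

2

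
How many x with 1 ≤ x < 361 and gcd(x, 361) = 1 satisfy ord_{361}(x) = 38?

φ(361) = φ(19^2) = 19·(19−1) = 342 = 2 · 3^2 · 19.
In a cyclic group of order 342, there are φ(d) elements of order d for each divisor d of 342, and zero for non-divisors.
38 = 2 · 19 divides 342, and φ(38) = 18.

18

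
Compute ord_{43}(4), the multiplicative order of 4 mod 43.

7

By Lagrange's theorem, ord_43(4) divides φ(43) = 43 − 1 = 42 = 2 · 3 · 7.
Divisors of 42: 1, 2, 3, 6, 7, 14, 21, 42.
Check 4^d mod 43 for each divisor in increasing order:
4^1 ≡ 4 (mod 43)
4^2 ≡ 16 (mod 43)
4^3 ≡ 21 (mod 43)
4^6 ≡ 11 (mod 43)
4^7 ≡ 1 (mod 43) ✓
Therefore the multiplicative order of 4 modulo 43 is 7.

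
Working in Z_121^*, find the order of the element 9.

The order of 9 must divide φ(121) = φ(11^2) = 11·(11−1) = 110 = 2 · 5 · 11.
Divisors of 110: 1, 2, 5, 10, 11, 22, 55, 110.
Test each divisor d:
9^1 ≡ 9
9^2 ≡ 81
9^5 ≡ 1
Therefore the multiplicative order of 9 modulo 121 is 5.

5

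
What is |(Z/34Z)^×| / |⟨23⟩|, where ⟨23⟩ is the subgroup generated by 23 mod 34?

The order of 23 must divide φ(34) = φ(2)·φ(17) = 1·16 = 16 = 2^4.
Divisors of 16: 1, 2, 4, 8, 16.
Compute 23^d (mod 34) for the divisors d until we hit 1:
23^1 ≡ 23 (mod 34)
23^2 ≡ 19 (mod 34)
23^4 ≡ 21 (mod 34)
23^8 ≡ 33 (mod 34)
23^16 ≡ 1 (mod 34) ✓
The order of 23 is 16, so the subgroup it generates has 16 elements.
[(Z/34Z)^× : ⟨23⟩] = 16/16 = 1.

1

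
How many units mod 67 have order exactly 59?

φ(67) = 67 − 1 = 66 = 2 · 3 · 11.
(Z/67Z)^× is cyclic (|G| = 66); a cyclic group of order m has exactly φ(d) elements of each order d | m, and none otherwise.
59 does not divide 66, so no element of (Z/67Z)^× has order 59.

0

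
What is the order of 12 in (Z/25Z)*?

ord(12) | φ(25) = φ(5^2) = 5·(5−1) = 20 = 2^2 · 5.
Divisors of 20: 1, 2, 4, 5, 10, 20.
Compute 12^d (mod 25) for the divisors d until we hit 1:
12^1 ≡ 12
12^2 ≡ 19
12^4 ≡ 11
12^5 ≡ 7
12^10 ≡ 24
12^20 ≡ 1
So ord_25(12) = 20.

20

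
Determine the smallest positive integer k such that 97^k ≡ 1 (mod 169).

156

Since 97 ∈ (Z/169Z)^×, its order divides φ(169) = φ(13^2) = 13·(13−1) = 156 = 2^2 · 3 · 13.
Divisors of 156: 1, 2, 3, 4, 6, 12, 13, 26, 39, 52, 78, 156.
Compute 97^d (mod 169) for the divisors d until we hit 1:
97^1 ≡ 97
97^2 ≡ 114
97^3 ≡ 73
97^4 ≡ 152
97^6 ≡ 90
97^12 ≡ 157
97^13 ≡ 19
97^26 ≡ 23
97^39 ≡ 99
97^52 ≡ 22
97^78 ≡ 168
97^156 ≡ 1
So ord_169(97) = 156.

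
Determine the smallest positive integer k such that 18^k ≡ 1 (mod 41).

5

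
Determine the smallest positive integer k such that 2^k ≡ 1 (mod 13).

ord(2) | φ(13) = 13 − 1 = 12 = 2^2 · 3.
Divisors of 12: 1, 2, 3, 4, 6, 12.
Compute 2^d (mod 13) for the divisors d until we hit 1:
2^1 ≡ 2 (mod 13)
2^2 ≡ 4 (mod 13)
2^3 ≡ 8 (mod 13)
2^4 ≡ 3 (mod 13)
2^6 ≡ 12 (mod 13)
2^12 ≡ 1 (mod 13) ✓
The smallest such exponent is 12, so the order of 2 is 12.

12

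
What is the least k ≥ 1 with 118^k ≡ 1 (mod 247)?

The order of 118 must divide φ(247) = φ(13·19) = (13−1)·(19−1) = 12·18 = 216 = 2^3 · 3^3.
Divisors of 216: 1, 2, 3, 4, 6, 8, 9, 12, 18, 24, 27, 36, 54, 72, 108, 216.
Compute 118^d (mod 247) for the divisors d until we hit 1:
118^1 ≡ 118 (mod 247)
118^2 ≡ 92 (mod 247)
118^3 ≡ 235 (mod 247)
118^4 ≡ 66 (mod 247)
118^6 ≡ 144 (mod 247)
118^8 ≡ 157 (mod 247)
118^9 ≡ 1 (mod 247) ✓
So ord_247(118) = 9.

9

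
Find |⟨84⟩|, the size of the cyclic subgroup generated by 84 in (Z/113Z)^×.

By Lagrange's theorem, ord_113(84) divides φ(113) = 113 − 1 = 112 = 2^4 · 7.
Divisors of 112: 1, 2, 4, 7, 8, 14, 16, 28, 56, 112.
Test each divisor d:
84^1 ≡ 84 (mod 113)
84^2 ≡ 50 (mod 113)
84^4 ≡ 14 (mod 113)
84^7 ≡ 40 (mod 113)
84^8 ≡ 83 (mod 113)
84^14 ≡ 18 (mod 113)
84^16 ≡ 109 (mod 113)
84^28 ≡ 98 (mod 113)
84^56 ≡ 112 (mod 113)
84^112 ≡ 1 (mod 113) ✓
Therefore the multiplicative order of 84 modulo 113 is 112.

112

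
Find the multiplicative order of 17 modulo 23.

By Lagrange's theorem, ord_23(17) divides φ(23) = 23 − 1 = 22 = 2 · 11.
Divisors of 22: 1, 2, 11, 22.
Evaluate successive powers at the divisors of 22:
17^1 ≡ 17 (mod 23)
17^2 ≡ 13 (mod 23)
17^11 ≡ 22 (mod 23)
17^22 ≡ 1 (mod 23) ✓
So ord_23(17) = 22.

22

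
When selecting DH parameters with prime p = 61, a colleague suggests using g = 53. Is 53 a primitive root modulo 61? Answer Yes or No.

No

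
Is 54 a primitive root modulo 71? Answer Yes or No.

No

φ(71) = 71 − 1 = 70 = 2 · 5 · 7.
Test 54^(70/q) mod 71 for each prime factor q of 70:
54^35 ≡ 1 (mod 71)  [q = 2: ≡ 1 ✗]
54^14 ≡ 25 (mod 71)  [q = 5: ≢ 1 ✓]
54^10 ≡ 1 (mod 71)  [q = 7: ≡ 1 ✗]
Since 54^35 ≡ 1, the order of 54 divides 35 < 70, so 54 is not a primitive root.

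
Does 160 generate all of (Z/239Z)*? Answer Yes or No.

No

φ(239) = 239 − 1 = 238 = 2 · 7 · 17.
Test 160^(238/q) mod 239 for each prime factor q of 238:
160^119 ≡ 1 (mod 239)  [q = 2: ≡ 1 ✗]
160^34 ≡ 10 (mod 239)  [q = 7: ≢ 1 ✓]
160^14 ≡ 51 (mod 239)  [q = 17: ≢ 1 ✓]
Since 160^119 ≡ 1, the order of 160 divides 119 < 238, so 160 is not a primitive root.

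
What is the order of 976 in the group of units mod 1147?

ord(976) | φ(1147) = φ(31·37) = (31−1)·(37−1) = 30·36 = 1080 = 2^3 · 3^3 · 5.
Divisors of 1080: 1, 2, 3, 4, 5, 6, 8, 9, 10, 12, 15, 18, 20, 24, 27, 30, 36, 40, 45, 54, 60, 72, 90, 108, 120, 135, 180, 216, 270, 360, 540, 1080.
Compute 976^d (mod 1147) for the divisors d until we hit 1:
976^1 ≡ 976
976^2 ≡ 566
976^3 ≡ 709
976^4 ≡ 343
976^5 ≡ 991
976^6 ≡ 295
976^8 ≡ 655
976^9 ≡ 401
976^10 ≡ 249
976^12 ≡ 1000
976^15 ≡ 154
976^18 ≡ 221
976^20 ≡ 63
976^24 ≡ 963
976^27 ≡ 302
976^30 ≡ 776
976^36 ≡ 667
976^40 ≡ 528
976^45 ≡ 216
976^54 ≡ 591
976^60 ≡ 1
Therefore the multiplicative order of 976 modulo 1147 is 60.

60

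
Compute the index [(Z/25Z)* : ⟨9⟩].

2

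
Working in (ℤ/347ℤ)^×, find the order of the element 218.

By Lagrange's theorem, ord_347(218) divides φ(347) = 347 − 1 = 346 = 2 · 173.
Divisors of 346: 1, 2, 173, 346.
Test each divisor d:
218^1 ≡ 218
218^2 ≡ 332
218^173 ≡ 346
218^346 ≡ 1
So ord_347(218) = 346.

346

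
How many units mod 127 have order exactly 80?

0

φ(127) = 127 − 1 = 126 = 2 · 3^2 · 7.
(Z/127Z)^× is cyclic (|G| = 126); a cyclic group of order m has exactly φ(d) elements of each order d | m, and none otherwise.
80 does not divide 126, so no element of (Z/127Z)^× has order 80.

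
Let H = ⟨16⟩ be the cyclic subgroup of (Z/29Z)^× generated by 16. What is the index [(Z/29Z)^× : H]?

4

ord(16) | φ(29) = 29 − 1 = 28 = 2^2 · 7.
Divisors of 28: 1, 2, 4, 7, 14, 28.
Check 16^d mod 29 for each divisor in increasing order:
16^1 ≡ 16
16^2 ≡ 24
16^4 ≡ 25
16^7 ≡ 1
Thus |⟨16⟩| = ord(16) = 7.
[(Z/29Z)^× : ⟨16⟩] = 28/7 = 4.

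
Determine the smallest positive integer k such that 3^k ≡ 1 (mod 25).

20

Since 3 ∈ (Z/25Z)^×, its order divides φ(25) = φ(5^2) = 5·(5−1) = 20 = 2^2 · 5.
Divisors of 20: 1, 2, 4, 5, 10, 20.
Evaluate successive powers at the divisors of 20:
3^1 ≡ 3 (mod 25)
3^2 ≡ 9 (mod 25)
3^4 ≡ 6 (mod 25)
3^5 ≡ 18 (mod 25)
3^10 ≡ 24 (mod 25)
3^20 ≡ 1 (mod 25) ✓
Therefore the multiplicative order of 3 modulo 25 is 20.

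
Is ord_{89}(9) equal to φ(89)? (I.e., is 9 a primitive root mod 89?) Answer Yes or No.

No

φ(89) = 89 − 1 = 88 = 2^3 · 11.
An element g generates (Z/89Z)^× iff g^(88/q) ≢ 1 (mod 89) for each prime q ∈ {2, 11}.
9^44 ≡ 1 (mod 89)  [q = 2: ≡ 1 ✗]
9^8 ≡ 2 (mod 89)  [q = 11: ≢ 1 ✓]
The check at q = 2 fails, so 9 generates a proper subgroup.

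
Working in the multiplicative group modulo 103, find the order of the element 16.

51

The order of 16 must divide φ(103) = 103 − 1 = 102 = 2 · 3 · 17.
Divisors of 102: 1, 2, 3, 6, 17, 34, 51, 102.
Test each divisor d:
16^1 ≡ 16 (mod 103)
16^2 ≡ 50 (mod 103)
16^3 ≡ 79 (mod 103)
16^6 ≡ 61 (mod 103)
16^17 ≡ 56 (mod 103)
16^34 ≡ 46 (mod 103)
16^51 ≡ 1 (mod 103) ✓
Therefore the multiplicative order of 16 modulo 103 is 51.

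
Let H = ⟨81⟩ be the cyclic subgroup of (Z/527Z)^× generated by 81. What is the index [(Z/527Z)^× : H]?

8

Since 81 ∈ (Z/527Z)^×, its order divides φ(527) = φ(17·31) = (17−1)·(31−1) = 16·30 = 480 = 2^5 · 3 · 5.
Divisors of 480: 1, 2, 3, 4, 5, 6, 8, 10, 12, 15, 16, 20, 24, 30, 32, 40, 48, 60, 80, 96, 120, 160, 240, 480.
Check 81^d mod 527 for each divisor in increasing order:
81^1 ≡ 81 (mod 527)
81^2 ≡ 237 (mod 527)
81^3 ≡ 225 (mod 527)
81^4 ≡ 307 (mod 527)
81^5 ≡ 98 (mod 527)
81^6 ≡ 33 (mod 527)
81^8 ≡ 443 (mod 527)
81^10 ≡ 118 (mod 527)
81^12 ≡ 35 (mod 527)
81^15 ≡ 497 (mod 527)
81^16 ≡ 205 (mod 527)
81^20 ≡ 222 (mod 527)
81^24 ≡ 171 (mod 527)
81^30 ≡ 373 (mod 527)
81^32 ≡ 392 (mod 527)
81^40 ≡ 273 (mod 527)
81^48 ≡ 256 (mod 527)
81^60 ≡ 1 (mod 527) ✓
Thus |⟨81⟩| = ord(81) = 60.
The index is φ(527) / ord(81) = 480 / 60 = 8.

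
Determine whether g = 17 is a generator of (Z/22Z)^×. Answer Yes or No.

Yes

φ(22) = φ(2)·φ(11) = 1·10 = 10 = 2 · 5.
An element g generates (Z/22Z)^× iff g^(10/q) ≢ 1 (mod 22) for each prime q ∈ {2, 5}.
17^5 ≡ 21 (mod 22)  [q = 2: ≢ 1 ✓]
17^2 ≡ 3 (mod 22)  [q = 5: ≢ 1 ✓]
All checks pass, so 17 has order 10 and is a primitive root modulo 22.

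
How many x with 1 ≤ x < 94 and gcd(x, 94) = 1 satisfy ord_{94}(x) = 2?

1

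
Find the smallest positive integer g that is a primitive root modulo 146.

5

φ(146) = φ(2)·φ(73) = 1·72 = 72 = 2^3 · 3^2.
g is a primitive root iff g^(72/q) ≢ 1 (mod 146) for each prime q ∈ {2, 3}.
g = 2: gcd(2, 146) = 2 > 1, not a unit — skip.
g = 3: 3^36 ≡ 1 — hits 1, so not a primitive root.
g = 4: gcd(4, 146) = 2 > 1, not a unit — skip.
g = 5: 5^36 ≡ 145; 5^24 ≡ 81 — none is 1, so 5 is a primitive root.
So 5 is the smallest generator of (Z/146Z)^×.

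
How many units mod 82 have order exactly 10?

φ(82) = φ(2)·φ(41) = 1·40 = 40 = 2^3 · 5.
Since (Z/82Z)^× is cyclic of order 40, the number of elements of order d is φ(d) when d | 40 and 0 otherwise.
10 = 2 · 5 divides 40, and φ(10) = 4.

4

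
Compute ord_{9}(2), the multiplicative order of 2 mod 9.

By Lagrange's theorem, ord_9(2) divides φ(9) = φ(3^2) = 3·(3−1) = 6 = 2 · 3.
Divisors of 6: 1, 2, 3, 6.
Compute 2^d (mod 9) for the divisors d until we hit 1:
2^1 ≡ 2 (mod 9)
2^2 ≡ 4 (mod 9)
2^3 ≡ 8 (mod 9)
2^6 ≡ 1 (mod 9) ✓
Hence ord(2) = 6.

6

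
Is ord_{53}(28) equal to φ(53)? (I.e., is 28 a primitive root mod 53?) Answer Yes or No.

φ(53) = 53 − 1 = 52 = 2^2 · 13.
An element g generates (Z/53Z)^× iff g^(52/q) ≢ 1 (mod 53) for each prime q ∈ {2, 13}.
28^26 ≡ 1 (mod 53)  [q = 2: ≡ 1 ✗]
28^4 ≡ 15 (mod 53)  [q = 13: ≢ 1 ✓]
Since 28^26 ≡ 1, the order of 28 divides 26 < 52, so 28 is not a primitive root.

No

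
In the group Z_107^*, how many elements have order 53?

φ(107) = 107 − 1 = 106 = 2 · 53.
Since (Z/107Z)^× is cyclic of order 106, the number of elements of order d is φ(d) when d | 106 and 0 otherwise.
53 | 106, and φ(53) = 53 − 1 = 52.

52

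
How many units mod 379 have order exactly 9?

φ(379) = 379 − 1 = 378 = 2 · 3^3 · 7.
(Z/379Z)^× is cyclic (|G| = 378); a cyclic group of order m has exactly φ(d) elements of each order d | m, and none otherwise.
9 = 3^2 divides 378, and φ(9) = 6.

6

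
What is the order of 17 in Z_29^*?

4

The order of 17 must divide φ(29) = 29 − 1 = 28 = 2^2 · 7.
Divisors of 28: 1, 2, 4, 7, 14, 28.
Compute 17^d (mod 29) for the divisors d until we hit 1:
17^1 ≡ 17 (mod 29)
17^2 ≡ 28 (mod 29)
17^4 ≡ 1 (mod 29) ✓
Therefore the multiplicative order of 17 modulo 29 is 4.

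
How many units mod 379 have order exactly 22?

0

φ(379) = 379 − 1 = 378 = 2 · 3^3 · 7.
In a cyclic group of order 378, there are φ(d) elements of order d for each divisor d of 378, and zero for non-divisors.
Here 378 is not a multiple of 22, so there are no elements of order 22.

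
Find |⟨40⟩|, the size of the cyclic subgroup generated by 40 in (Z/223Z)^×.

ord(40) | φ(223) = 223 − 1 = 222 = 2 · 3 · 37.
Divisors of 222: 1, 2, 3, 6, 37, 74, 111, 222.
Evaluate successive powers at the divisors of 222:
40^1 ≡ 40 (mod 223)
40^2 ≡ 39 (mod 223)
40^3 ≡ 222 (mod 223)
40^6 ≡ 1 (mod 223) ✓
So ord_223(40) = 6.

6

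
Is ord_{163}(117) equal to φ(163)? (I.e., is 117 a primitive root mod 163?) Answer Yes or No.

Yes

φ(163) = 163 − 1 = 162 = 2 · 3^4.
Test 117^(162/q) mod 163 for each prime factor q of 162:
117^81 ≡ 162 (mod 163)  [q = 2: ≢ 1 ✓]
117^54 ≡ 104 (mod 163)  [q = 3: ≢ 1 ✓]
None equal 1, so ord_163(117) = 162: 117 is a primitive root.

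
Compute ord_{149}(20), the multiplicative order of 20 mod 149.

74

ord(20) | φ(149) = 149 − 1 = 148 = 2^2 · 37.
Divisors of 148: 1, 2, 4, 37, 74, 148.
Compute 20^d (mod 149) for the divisors d until we hit 1:
20^1 ≡ 20
20^2 ≡ 102
20^4 ≡ 123
20^37 ≡ 148
20^74 ≡ 1
So ord_149(20) = 74.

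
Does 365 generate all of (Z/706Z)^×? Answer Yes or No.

φ(706) = φ(2)·φ(353) = 1·352 = 352 = 2^5 · 11.
It suffices to check that the order of 365 is not a proper divisor of 352: compute 365^(352/q) for q ∈ {2, 11}.
365^176 ≡ 705 (mod 706)  [q = 2: ≢ 1 ✓]
365^32 ≡ 411 (mod 706)  [q = 11: ≢ 1 ✓]
All checks pass, so 365 has order 352 and is a primitive root modulo 706.

Yes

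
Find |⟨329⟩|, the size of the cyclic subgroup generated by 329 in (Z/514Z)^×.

128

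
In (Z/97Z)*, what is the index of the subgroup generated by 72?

ord(72) | φ(97) = 97 − 1 = 96 = 2^5 · 3.
Divisors of 96: 1, 2, 3, 4, 6, 8, 12, 16, 24, 32, 48, 96.
Compute 72^d (mod 97) for the divisors d until we hit 1:
72^1 ≡ 72 (mod 97)
72^2 ≡ 43 (mod 97)
72^3 ≡ 89 (mod 97)
72^4 ≡ 6 (mod 97)
72^6 ≡ 64 (mod 97)
72^8 ≡ 36 (mod 97)
72^12 ≡ 22 (mod 97)
72^16 ≡ 35 (mod 97)
72^24 ≡ 96 (mod 97)
72^32 ≡ 61 (mod 97)
72^48 ≡ 1 (mod 97) ✓
So ord_97(72) = 48, hence |⟨72⟩| = 48.
Index = |(Z/97Z)^×| / |⟨72⟩| = 96 / 48 = 2.

2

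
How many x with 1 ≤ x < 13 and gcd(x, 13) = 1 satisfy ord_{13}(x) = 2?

1

φ(13) = 13 − 1 = 12 = 2^2 · 3.
(Z/13Z)^× is cyclic (|G| = 12); a cyclic group of order m has exactly φ(d) elements of each order d | m, and none otherwise.
2 | 12, and φ(2) = 2 − 1 = 1.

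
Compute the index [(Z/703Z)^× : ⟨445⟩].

108

ord(445) | φ(703) = φ(19·37) = (19−1)·(37−1) = 18·36 = 648 = 2^3 · 3^4.
Divisors of 648: 1, 2, 3, 4, 6, 8, 9, 12, 18, 24, 27, 36, 54, 72, 81, 108, 162, 216, 324, 648.
Evaluate successive powers at the divisors of 648:
445^1 ≡ 445 (mod 703)
445^2 ≡ 482 (mod 703)
445^3 ≡ 75 (mod 703)
445^4 ≡ 334 (mod 703)
445^6 ≡ 1 (mod 703) ✓
Thus |⟨445⟩| = ord(445) = 6.
The index is φ(703) / ord(445) = 648 / 6 = 108.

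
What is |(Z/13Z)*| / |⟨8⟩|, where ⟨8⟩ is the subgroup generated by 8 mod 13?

3

Since 8 ∈ (Z/13Z)^×, its order divides φ(13) = 13 − 1 = 12 = 2^2 · 3.
Divisors of 12: 1, 2, 3, 4, 6, 12.
Evaluate successive powers at the divisors of 12:
8^1 ≡ 8 (mod 13)
8^2 ≡ 12 (mod 13)
8^3 ≡ 5 (mod 13)
8^4 ≡ 1 (mod 13) ✓
So ord_13(8) = 4, hence |⟨8⟩| = 4.
Index = |(Z/13Z)^×| / |⟨8⟩| = 12 / 4 = 3.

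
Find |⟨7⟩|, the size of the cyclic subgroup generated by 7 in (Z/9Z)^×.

3

The order of 7 must divide φ(9) = φ(3^2) = 3·(3−1) = 6 = 2 · 3.
Divisors of 6: 1, 2, 3, 6.
Check 7^d mod 9 for each divisor in increasing order:
7^1 ≡ 7
7^2 ≡ 4
7^3 ≡ 1
So ord_9(7) = 3.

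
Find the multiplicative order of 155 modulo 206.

51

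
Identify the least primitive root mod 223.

φ(223) = 223 − 1 = 222 = 2 · 3 · 37.
g is a primitive root iff g^(222/q) ≢ 1 (mod 223) for each prime q ∈ {2, 3, 37}.
g = 2: 2^111 ≡ 1 — hits 1, so not a primitive root.
g = 3: 3^111 ≡ 222; 3^74 ≡ 183; 3^6 ≡ 60 — none is 1, so 3 is a primitive root.
Hence the least primitive root of 223 is 3.

3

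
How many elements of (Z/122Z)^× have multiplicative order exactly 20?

φ(122) = φ(2)·φ(61) = 1·60 = 60 = 2^2 · 3 · 5.
Since (Z/122Z)^× is cyclic of order 60, the number of elements of order d is φ(d) when d | 60 and 0 otherwise.
20 = 2^2 · 5 divides 60, and φ(20) = 8.

8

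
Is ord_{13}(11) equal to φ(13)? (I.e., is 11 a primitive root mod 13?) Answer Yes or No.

φ(13) = 13 − 1 = 12 = 2^2 · 3.
Test 11^(12/q) mod 13 for each prime factor q of 12:
11^6 ≡ 12 (mod 13)  [q = 2: ≢ 1 ✓]
11^4 ≡ 3 (mod 13)  [q = 3: ≢ 1 ✓]
All checks pass, so 11 has order 12 and is a primitive root modulo 13.

Yes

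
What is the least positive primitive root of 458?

7

φ(458) = φ(2)·φ(229) = 1·228 = 228 = 2^2 · 3 · 19.
Test candidates g = 2, 3, … against the prime factors q ∈ {2, 3, 19} of φ(458): g is a generator iff g^(228/q) ≢ 1 for every such q.
g = 2: gcd(2, 458) = 2 > 1, not a unit — skip.
g = 3: 3^114 ≡ 1 — hits 1, so not a primitive root.
g = 4: gcd(4, 458) = 2 > 1, not a unit — skip.
g = 5: 5^114 ≡ 1 — hits 1, so not a primitive root.
g = 6: gcd(6, 458) = 2 > 1, not a unit — skip.
g = 7: 7^114 ≡ 457; 7^76 ≡ 323; 7^12 ≡ 43 — none is 1, so 7 is a primitive root.
Hence the least primitive root of 458 is 7.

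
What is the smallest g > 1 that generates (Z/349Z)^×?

φ(349) = 349 − 1 = 348 = 2^2 · 3 · 29.
Test candidates g = 2, 3, … against the prime factors q ∈ {2, 3, 29} of φ(349): g is a generator iff g^(348/q) ≢ 1 for every such q.
g = 2: 2^174 ≡ 348; 2^116 ≡ 226; 2^12 ≡ 257 — none is 1, so 2 is a primitive root.
So 2 is the smallest generator of (Z/349Z)^×.

2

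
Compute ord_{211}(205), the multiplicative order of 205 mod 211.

210

By Lagrange's theorem, ord_211(205) divides φ(211) = 211 − 1 = 210 = 2 · 3 · 5 · 7.
Divisors of 210: 1, 2, 3, 5, 6, 7, 10, 14, 15, 21, 30, 35, 42, 70, 105, 210.
Test each divisor d:
205^1 ≡ 205 (mod 211)
205^2 ≡ 36 (mod 211)
205^3 ≡ 206 (mod 211)
205^5 ≡ 31 (mod 211)
205^6 ≡ 25 (mod 211)
205^7 ≡ 61 (mod 211)
205^10 ≡ 117 (mod 211)
205^14 ≡ 134 (mod 211)
205^15 ≡ 40 (mod 211)
205^21 ≡ 156 (mod 211)
205^30 ≡ 123 (mod 211)
205^35 ≡ 15 (mod 211)
205^42 ≡ 71 (mod 211)
205^70 ≡ 14 (mod 211)
205^105 ≡ 210 (mod 211)
205^210 ≡ 1 (mod 211) ✓
Hence ord(205) = 210.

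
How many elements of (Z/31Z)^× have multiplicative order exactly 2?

φ(31) = 31 − 1 = 30 = 2 · 3 · 5.
(Z/31Z)^× is cyclic (|G| = 30); a cyclic group of order m has exactly φ(d) elements of each order d | m, and none otherwise.
2 | 30, and φ(2) = 2 − 1 = 1.

1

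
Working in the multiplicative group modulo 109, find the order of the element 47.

108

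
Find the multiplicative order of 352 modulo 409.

By Lagrange's theorem, ord_409(352) divides φ(409) = 409 − 1 = 408 = 2^3 · 3 · 17.
Divisors of 408: 1, 2, 3, 4, 6, 8, 12, 17, 24, 34, 51, 68, 102, 136, 204, 408.
Check 352^d mod 409 for each divisor in increasing order:
352^1 ≡ 352
352^2 ≡ 386
352^3 ≡ 84
352^4 ≡ 120
352^6 ≡ 103
352^8 ≡ 85
352^12 ≡ 384
352^17 ≡ 38
352^24 ≡ 216
352^34 ≡ 217
352^51 ≡ 66
352^68 ≡ 54
352^102 ≡ 266
352^136 ≡ 53
352^204 ≡ 408
352^408 ≡ 1
So ord_409(352) = 408.

408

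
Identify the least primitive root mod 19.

2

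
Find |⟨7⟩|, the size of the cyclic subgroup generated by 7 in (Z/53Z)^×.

ord(7) | φ(53) = 53 − 1 = 52 = 2^2 · 13.
Divisors of 52: 1, 2, 4, 13, 26, 52.
Test each divisor d:
7^1 ≡ 7 (mod 53)
7^2 ≡ 49 (mod 53)
7^4 ≡ 16 (mod 53)
7^13 ≡ 52 (mod 53)
7^26 ≡ 1 (mod 53) ✓
Hence ord(7) = 26.

26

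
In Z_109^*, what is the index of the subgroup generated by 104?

ord(104) | φ(109) = 109 − 1 = 108 = 2^2 · 3^3.
Divisors of 108: 1, 2, 3, 4, 6, 9, 12, 18, 27, 36, 54, 108.
Evaluate successive powers at the divisors of 108:
104^1 ≡ 104 (mod 109)
104^2 ≡ 25 (mod 109)
104^3 ≡ 93 (mod 109)
104^4 ≡ 80 (mod 109)
104^6 ≡ 38 (mod 109)
104^9 ≡ 46 (mod 109)
104^12 ≡ 27 (mod 109)
104^18 ≡ 45 (mod 109)
104^27 ≡ 108 (mod 109)
104^36 ≡ 63 (mod 109)
104^54 ≡ 1 (mod 109) ✓
The order of 104 is 54, so the subgroup it generates has 54 elements.
[(Z/109Z)^× : ⟨104⟩] = 108/54 = 2.

2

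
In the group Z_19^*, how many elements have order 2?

φ(19) = 19 − 1 = 18 = 2 · 3^2.
(Z/19Z)^× is cyclic (|G| = 18); a cyclic group of order m has exactly φ(d) elements of each order d | m, and none otherwise.
2 | 18, and φ(2) = 2 − 1 = 1.

1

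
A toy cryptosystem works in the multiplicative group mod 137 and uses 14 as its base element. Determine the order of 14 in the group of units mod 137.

By Lagrange's theorem, ord_137(14) divides φ(137) = 137 − 1 = 136 = 2^3 · 17.
Divisors of 136: 1, 2, 4, 8, 17, 34, 68, 136.
Evaluate successive powers at the divisors of 136:
14^1 ≡ 14 (mod 137)
14^2 ≡ 59 (mod 137)
14^4 ≡ 56 (mod 137)
14^8 ≡ 122 (mod 137)
14^17 ≡ 136 (mod 137)
14^34 ≡ 1 (mod 137) ✓
The smallest such exponent is 34, so the order of 14 is 34.

34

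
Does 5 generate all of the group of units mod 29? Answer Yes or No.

φ(29) = 29 − 1 = 28 = 2^2 · 7.
Test 5^(28/q) mod 29 for each prime factor q of 28:
5^14 ≡ 1 (mod 29)  [q = 2: ≡ 1 ✗]
5^4 ≡ 16 (mod 29)  [q = 7: ≢ 1 ✓]
The check at q = 2 fails, so 5 generates a proper subgroup.

No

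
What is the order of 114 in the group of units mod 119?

48

ord(114) | φ(119) = φ(7·17) = (7−1)·(17−1) = 6·16 = 96 = 2^5 · 3.
Divisors of 96: 1, 2, 3, 4, 6, 8, 12, 16, 24, 32, 48, 96.
Check 114^d mod 119 for each divisor in increasing order:
114^1 ≡ 114
114^2 ≡ 25
114^3 ≡ 113
114^4 ≡ 30
114^6 ≡ 36
114^8 ≡ 67
114^12 ≡ 106
114^16 ≡ 86
114^24 ≡ 50
114^32 ≡ 18
114^48 ≡ 1
So ord_119(114) = 48.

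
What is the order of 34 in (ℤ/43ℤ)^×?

42

Since 34 ∈ (Z/43Z)^×, its order divides φ(43) = 43 − 1 = 42 = 2 · 3 · 7.
Divisors of 42: 1, 2, 3, 6, 7, 14, 21, 42.
Compute 34^d (mod 43) for the divisors d until we hit 1:
34^1 ≡ 34 (mod 43)
34^2 ≡ 38 (mod 43)
34^3 ≡ 2 (mod 43)
34^6 ≡ 4 (mod 43)
34^7 ≡ 7 (mod 43)
34^14 ≡ 6 (mod 43)
34^21 ≡ 42 (mod 43)
34^42 ≡ 1 (mod 43) ✓
The smallest such exponent is 42, so the order of 34 is 42.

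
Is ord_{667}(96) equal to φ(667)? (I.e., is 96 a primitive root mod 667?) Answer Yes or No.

No

667 = 23 · 29 is a product of two distinct odd primes, so (Z/667Z)^× ≅ (Z/23Z)^× × (Z/29Z)^× is not cyclic.
No primitive root modulo 667 exists; in particular 96 is not one.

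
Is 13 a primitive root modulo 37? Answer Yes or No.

φ(37) = 37 − 1 = 36 = 2^2 · 3^2.
An element g generates (Z/37Z)^× iff g^(36/q) ≢ 1 (mod 37) for each prime q ∈ {2, 3}.
13^18 ≡ 36 (mod 37)  [q = 2: ≢ 1 ✓]
13^12 ≡ 10 (mod 37)  [q = 3: ≢ 1 ✓]
None equal 1, so ord_37(13) = 36: 13 is a primitive root.

Yes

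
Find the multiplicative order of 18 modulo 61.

ord(18) | φ(61) = 61 − 1 = 60 = 2^2 · 3 · 5.
Divisors of 60: 1, 2, 3, 4, 5, 6, 10, 12, 15, 20, 30, 60.
Evaluate successive powers at the divisors of 60:
18^1 ≡ 18 (mod 61)
18^2 ≡ 19 (mod 61)
18^3 ≡ 37 (mod 61)
18^4 ≡ 56 (mod 61)
18^5 ≡ 32 (mod 61)
18^6 ≡ 27 (mod 61)
18^10 ≡ 48 (mod 61)
18^12 ≡ 58 (mod 61)
18^15 ≡ 11 (mod 61)
18^20 ≡ 47 (mod 61)
18^30 ≡ 60 (mod 61)
18^60 ≡ 1 (mod 61) ✓
So ord_61(18) = 60.

60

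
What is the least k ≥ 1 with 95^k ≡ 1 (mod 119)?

48

The order of 95 must divide φ(119) = φ(7·17) = (7−1)·(17−1) = 6·16 = 96 = 2^5 · 3.
Divisors of 96: 1, 2, 3, 4, 6, 8, 12, 16, 24, 32, 48, 96.
Compute 95^d (mod 119) for the divisors d until we hit 1:
95^1 ≡ 95 (mod 119)
95^2 ≡ 100 (mod 119)
95^3 ≡ 99 (mod 119)
95^4 ≡ 4 (mod 119)
95^6 ≡ 43 (mod 119)
95^8 ≡ 16 (mod 119)
95^12 ≡ 64 (mod 119)
95^16 ≡ 18 (mod 119)
95^24 ≡ 50 (mod 119)
95^32 ≡ 86 (mod 119)
95^48 ≡ 1 (mod 119) ✓
Hence ord(95) = 48.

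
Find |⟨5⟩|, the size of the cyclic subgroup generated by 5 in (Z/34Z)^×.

16

ord(5) | φ(34) = φ(2)·φ(17) = 1·16 = 16 = 2^4.
Divisors of 16: 1, 2, 4, 8, 16.
Compute 5^d (mod 34) for the divisors d until we hit 1:
5^1 ≡ 5 (mod 34)
5^2 ≡ 25 (mod 34)
5^4 ≡ 13 (mod 34)
5^8 ≡ 33 (mod 34)
5^16 ≡ 1 (mod 34) ✓
The smallest such exponent is 16, so the order of 5 is 16.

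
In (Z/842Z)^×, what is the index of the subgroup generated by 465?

42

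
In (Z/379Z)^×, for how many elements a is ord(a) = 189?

108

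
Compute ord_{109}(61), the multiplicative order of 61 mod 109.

54

By Lagrange's theorem, ord_109(61) divides φ(109) = 109 − 1 = 108 = 2^2 · 3^3.
Divisors of 108: 1, 2, 3, 4, 6, 9, 12, 18, 27, 36, 54, 108.
Evaluate successive powers at the divisors of 108:
61^1 ≡ 61
61^2 ≡ 15
61^3 ≡ 43
61^4 ≡ 7
61^6 ≡ 105
61^9 ≡ 46
61^12 ≡ 16
61^18 ≡ 45
61^27 ≡ 108
61^36 ≡ 63
61^54 ≡ 1
The smallest such exponent is 54, so the order of 61 is 54.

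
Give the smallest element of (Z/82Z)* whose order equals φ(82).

7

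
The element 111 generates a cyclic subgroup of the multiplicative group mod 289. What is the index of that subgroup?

2

Since 111 ∈ (Z/289Z)^×, its order divides φ(289) = φ(17^2) = 17·(17−1) = 272 = 2^4 · 17.
Divisors of 272: 1, 2, 4, 8, 16, 17, 34, 68, 136, 272.
Check 111^d mod 289 for each divisor in increasing order:
111^1 ≡ 111
111^2 ≡ 183
111^4 ≡ 254
111^8 ≡ 69
111^16 ≡ 137
111^17 ≡ 179
111^34 ≡ 251
111^68 ≡ 288
111^136 ≡ 1
The order of 111 is 136, so the subgroup it generates has 136 elements.
Index = |(Z/289Z)^×| / |⟨111⟩| = 272 / 136 = 2.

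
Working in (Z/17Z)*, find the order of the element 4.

Since 4 ∈ (Z/17Z)^×, its order divides φ(17) = 17 − 1 = 16 = 2^4.
Divisors of 16: 1, 2, 4, 8, 16.
Test each divisor d:
4^1 ≡ 4 (mod 17)
4^2 ≡ 16 (mod 17)
4^4 ≡ 1 (mod 17) ✓
The smallest such exponent is 4, so the order of 4 is 4.

4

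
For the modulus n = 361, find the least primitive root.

2

φ(361) = φ(19^2) = 19·(19−1) = 342 = 2 · 3^2 · 19.
g is a primitive root iff g^(342/q) ≢ 1 (mod 361) for each prime q ∈ {2, 3, 19}.
g = 2: 2^171 ≡ 360; 2^114 ≡ 292; 2^18 ≡ 58 — none is 1, so 2 is a primitive root.
The smallest primitive root modulo 361 is 2.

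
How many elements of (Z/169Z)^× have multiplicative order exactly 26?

φ(169) = φ(13^2) = 13·(13−1) = 156 = 2^2 · 3 · 13.
(Z/169Z)^× is cyclic (|G| = 156); a cyclic group of order m has exactly φ(d) elements of each order d | m, and none otherwise.
26 = 2 · 13 divides 156, and φ(26) = 12.

12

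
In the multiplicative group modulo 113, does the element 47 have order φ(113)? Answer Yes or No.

Yes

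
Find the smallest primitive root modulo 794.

φ(794) = φ(2)·φ(397) = 1·396 = 396 = 2^2 · 3^2 · 11.
g is a primitive root iff g^(396/q) ≢ 1 (mod 794) for each prime q ∈ {2, 3, 11}.
g = 2: gcd(2, 794) = 2 > 1, not a unit — skip.
g = 3: 3^198 ≡ 1 — hits 1, so not a primitive root.
g = 4: gcd(4, 794) = 2 > 1, not a unit — skip.
g = 5: 5^198 ≡ 793; 5^132 ≡ 759; 5^36 ≡ 687 — none is 1, so 5 is a primitive root.
The smallest primitive root modulo 794 is 5.

5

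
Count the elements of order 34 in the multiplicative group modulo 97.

0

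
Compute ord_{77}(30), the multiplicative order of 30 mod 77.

30

ord(30) | φ(77) = φ(7·11) = (7−1)·(11−1) = 6·10 = 60 = 2^2 · 3 · 5.
Divisors of 60: 1, 2, 3, 4, 5, 6, 10, 12, 15, 20, 30, 60.
Compute 30^d (mod 77) for the divisors d until we hit 1:
30^1 ≡ 30
30^2 ≡ 53
30^3 ≡ 50
30^4 ≡ 37
30^5 ≡ 32
30^6 ≡ 36
30^10 ≡ 23
30^12 ≡ 64
30^15 ≡ 43
30^20 ≡ 67
30^30 ≡ 1
Therefore the multiplicative order of 30 modulo 77 is 30.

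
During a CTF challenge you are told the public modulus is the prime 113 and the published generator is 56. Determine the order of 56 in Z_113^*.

28

Since 56 ∈ (Z/113Z)^×, its order divides φ(113) = 113 − 1 = 112 = 2^4 · 7.
Divisors of 112: 1, 2, 4, 7, 8, 14, 16, 28, 56, 112.
Test each divisor d:
56^1 ≡ 56 (mod 113)
56^2 ≡ 85 (mod 113)
56^4 ≡ 106 (mod 113)
56^7 ≡ 15 (mod 113)
56^8 ≡ 49 (mod 113)
56^14 ≡ 112 (mod 113)
56^16 ≡ 28 (mod 113)
56^28 ≡ 1 (mod 113) ✓
Hence ord(56) = 28.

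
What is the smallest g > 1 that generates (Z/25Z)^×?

2

φ(25) = φ(5^2) = 5·(5−1) = 20 = 2^2 · 5.
g is a primitive root iff g^(20/q) ≢ 1 (mod 25) for each prime q ∈ {2, 5}.
g = 2: 2^10 ≡ 24; 2^4 ≡ 16 — none is 1, so 2 is a primitive root.
The smallest primitive root modulo 25 is 2.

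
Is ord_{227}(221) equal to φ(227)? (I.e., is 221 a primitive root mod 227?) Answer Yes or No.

φ(227) = 227 − 1 = 226 = 2 · 113.
An element g generates (Z/227Z)^× iff g^(226/q) ≢ 1 (mod 227) for each prime q ∈ {2, 113}.
221^113 ≡ 1 (mod 227)  [q = 2: ≡ 1 ✗]
221^2 ≡ 36 (mod 227)  [q = 113: ≢ 1 ✓]
Since 221^113 ≡ 1, the order of 221 divides 113 < 226, so 221 is not a primitive root.

No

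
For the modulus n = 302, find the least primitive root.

7

φ(302) = φ(2)·φ(151) = 1·150 = 150 = 2 · 3 · 5^2.
Test candidates g = 2, 3, … against the prime factors q ∈ {2, 3, 5} of φ(302): g is a generator iff g^(150/q) ≢ 1 for every such q.
g = 2: gcd(2, 302) = 2 > 1, not a unit — skip.
g = 3: 3^75 ≡ 301; 3^50 ≡ 1 — hits 1, so not a primitive root.
g = 4: gcd(4, 302) = 2 > 1, not a unit — skip.
g = 5: 5^75 ≡ 1 — hits 1, so not a primitive root.
g = 6: gcd(6, 302) = 2 > 1, not a unit — skip.
g = 7: 7^75 ≡ 301; 7^50 ≡ 183; 7^30 ≡ 159 — none is 1, so 7 is a primitive root.
Hence the least primitive root of 302 is 7.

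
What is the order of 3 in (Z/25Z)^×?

20

By Lagrange's theorem, ord_25(3) divides φ(25) = φ(5^2) = 5·(5−1) = 20 = 2^2 · 5.
Divisors of 20: 1, 2, 4, 5, 10, 20.
Compute 3^d (mod 25) for the divisors d until we hit 1:
3^1 ≡ 3 (mod 25)
3^2 ≡ 9 (mod 25)
3^4 ≡ 6 (mod 25)
3^5 ≡ 18 (mod 25)
3^10 ≡ 24 (mod 25)
3^20 ≡ 1 (mod 25) ✓
The smallest such exponent is 20, so the order of 3 is 20.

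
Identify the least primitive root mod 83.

2

φ(83) = 83 − 1 = 82 = 2 · 41.
Test candidates g = 2, 3, … against the prime factors q ∈ {2, 41} of φ(83): g is a generator iff g^(82/q) ≢ 1 for every such q.
g = 2: 2^41 ≡ 82; 2^2 ≡ 4 — none is 1, so 2 is a primitive root.
Hence the least primitive root of 83 is 2.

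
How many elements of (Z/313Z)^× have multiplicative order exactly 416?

φ(313) = 313 − 1 = 312 = 2^3 · 3 · 13.
Since (Z/313Z)^× is cyclic of order 312, the number of elements of order d is φ(d) when d | 312 and 0 otherwise.
Here 312 is not a multiple of 416, so there are no elements of order 416.

0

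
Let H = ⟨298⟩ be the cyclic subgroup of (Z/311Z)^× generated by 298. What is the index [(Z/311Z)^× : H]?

5

Since 298 ∈ (Z/311Z)^×, its order divides φ(311) = 311 − 1 = 310 = 2 · 5 · 31.
Divisors of 310: 1, 2, 5, 10, 31, 62, 155, 310.
Check 298^d mod 311 for each divisor in increasing order:
298^1 ≡ 298 (mod 311)
298^2 ≡ 169 (mod 311)
298^5 ≡ 41 (mod 311)
298^10 ≡ 126 (mod 311)
298^31 ≡ 310 (mod 311)
298^62 ≡ 1 (mod 311) ✓
Thus |⟨298⟩| = ord(298) = 62.
The index is φ(311) / ord(298) = 310 / 62 = 5.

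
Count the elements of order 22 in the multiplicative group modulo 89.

φ(89) = 89 − 1 = 88 = 2^3 · 11.
In a cyclic group of order 88, there are φ(d) elements of order d for each divisor d of 88, and zero for non-divisors.
22 = 2 · 11 divides 88, and φ(22) = 10.

10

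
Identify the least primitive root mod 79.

3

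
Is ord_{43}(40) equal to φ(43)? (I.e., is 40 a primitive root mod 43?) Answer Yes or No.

No

φ(43) = 43 − 1 = 42 = 2 · 3 · 7.
40 is a primitive root mod 43 iff 40^(φ(43)/q) ≢ 1 for every prime q | φ(43), i.e. q ∈ {2, 3, 7}.
40^21 ≡ 1 (mod 43)  [q = 2: ≡ 1 ✗]
40^14 ≡ 36 (mod 43)  [q = 3: ≢ 1 ✓]
40^6 ≡ 41 (mod 43)  [q = 7: ≢ 1 ✓]
40^21 ≡ 1 shows ord(40) | 21, strictly less than φ(43); not a primitive root.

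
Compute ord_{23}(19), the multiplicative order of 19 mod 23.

22

Since 19 ∈ (Z/23Z)^×, its order divides φ(23) = 23 − 1 = 22 = 2 · 11.
Divisors of 22: 1, 2, 11, 22.
Test each divisor d:
19^1 ≡ 19 (mod 23)
19^2 ≡ 16 (mod 23)
19^11 ≡ 22 (mod 23)
19^22 ≡ 1 (mod 23) ✓
Therefore the multiplicative order of 19 modulo 23 is 22.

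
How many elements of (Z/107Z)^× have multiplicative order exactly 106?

52

φ(107) = 107 − 1 = 106 = 2 · 53.
In a cyclic group of order 106, there are φ(d) elements of order d for each divisor d of 106, and zero for non-divisors.
106 = 2 · 53 divides 106, and φ(106) = 52.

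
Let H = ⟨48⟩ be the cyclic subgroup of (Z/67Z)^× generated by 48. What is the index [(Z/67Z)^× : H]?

1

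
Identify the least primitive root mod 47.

φ(47) = 47 − 1 = 46 = 2 · 23.
Test candidates g = 2, 3, … against the prime factors q ∈ {2, 23} of φ(47): g is a generator iff g^(46/q) ≢ 1 for every such q.
g = 2: 2^23 ≡ 1 — hits 1, so not a primitive root.
g = 3: 3^23 ≡ 1 — hits 1, so not a primitive root.
g = 4: 4^23 ≡ 1 — hits 1, so not a primitive root.
g = 5: 5^23 ≡ 46; 5^2 ≡ 25 — none is 1, so 5 is a primitive root.
Hence the least primitive root of 47 is 5.

5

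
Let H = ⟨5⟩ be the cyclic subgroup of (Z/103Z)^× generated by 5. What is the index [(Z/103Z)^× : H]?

By Lagrange's theorem, ord_103(5) divides φ(103) = 103 − 1 = 102 = 2 · 3 · 17.
Divisors of 102: 1, 2, 3, 6, 17, 34, 51, 102.
Evaluate successive powers at the divisors of 102:
5^1 ≡ 5 (mod 103)
5^2 ≡ 25 (mod 103)
5^3 ≡ 22 (mod 103)
5^6 ≡ 72 (mod 103)
5^17 ≡ 57 (mod 103)
5^34 ≡ 56 (mod 103)
5^51 ≡ 102 (mod 103)
5^102 ≡ 1 (mod 103) ✓
The order of 5 is 102, so the subgroup it generates has 102 elements.
Index = |(Z/103Z)^×| / |⟨5⟩| = 102 / 102 = 1.

1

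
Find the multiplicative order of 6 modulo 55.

10

Since 6 ∈ (Z/55Z)^×, its order divides φ(55) = φ(5·11) = (5−1)·(11−1) = 4·10 = 40 = 2^3 · 5.
Divisors of 40: 1, 2, 4, 5, 8, 10, 20, 40.
Test each divisor d:
6^1 ≡ 6 (mod 55)
6^2 ≡ 36 (mod 55)
6^4 ≡ 31 (mod 55)
6^5 ≡ 21 (mod 55)
6^8 ≡ 26 (mod 55)
6^10 ≡ 1 (mod 55) ✓
So ord_55(6) = 10.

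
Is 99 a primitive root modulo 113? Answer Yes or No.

φ(113) = 113 − 1 = 112 = 2^4 · 7.
It suffices to check that the order of 99 is not a proper divisor of 112: compute 99^(112/q) for q ∈ {2, 7}.
99^56 ≡ 1 (mod 113)  [q = 2: ≡ 1 ✗]
99^16 ≡ 30 (mod 113)  [q = 7: ≢ 1 ✓]
The check at q = 2 fails, so 99 generates a proper subgroup.

No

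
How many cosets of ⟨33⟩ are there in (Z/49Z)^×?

ord(33) | φ(49) = φ(7^2) = 7·(7−1) = 42 = 2 · 3 · 7.
Divisors of 42: 1, 2, 3, 6, 7, 14, 21, 42.
Compute 33^d (mod 49) for the divisors d until we hit 1:
33^1 ≡ 33
33^2 ≡ 11
33^3 ≡ 20
33^6 ≡ 8
33^7 ≡ 19
33^14 ≡ 18
33^21 ≡ 48
33^42 ≡ 1
Thus |⟨33⟩| = ord(33) = 42.
[(Z/49Z)^× : ⟨33⟩] = 42/42 = 1.

1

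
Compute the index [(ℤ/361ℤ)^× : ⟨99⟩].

38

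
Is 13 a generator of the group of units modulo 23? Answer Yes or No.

φ(23) = 23 − 1 = 22 = 2 · 11.
Test 13^(22/q) mod 23 for each prime factor q of 22:
13^11 ≡ 1 (mod 23)  [q = 2: ≡ 1 ✗]
13^2 ≡ 8 (mod 23)  [q = 11: ≢ 1 ✓]
13^11 ≡ 1 shows ord(13) | 11, strictly less than φ(23); not a primitive root.

No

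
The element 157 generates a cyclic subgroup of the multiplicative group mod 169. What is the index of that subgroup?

12

Since 157 ∈ (Z/169Z)^×, its order divides φ(169) = φ(13^2) = 13·(13−1) = 156 = 2^2 · 3 · 13.
Divisors of 156: 1, 2, 3, 4, 6, 12, 13, 26, 39, 52, 78, 156.
Compute 157^d (mod 169) for the divisors d until we hit 1:
157^1 ≡ 157 (mod 169)
157^2 ≡ 144 (mod 169)
157^3 ≡ 131 (mod 169)
157^4 ≡ 118 (mod 169)
157^6 ≡ 92 (mod 169)
157^12 ≡ 14 (mod 169)
157^13 ≡ 1 (mod 169) ✓
Thus |⟨157⟩| = ord(157) = 13.
The index is φ(169) / ord(157) = 156 / 13 = 12.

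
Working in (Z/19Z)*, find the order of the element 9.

9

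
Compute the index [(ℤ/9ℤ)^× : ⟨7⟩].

Since 7 ∈ (Z/9Z)^×, its order divides φ(9) = φ(3^2) = 3·(3−1) = 6 = 2 · 3.
Divisors of 6: 1, 2, 3, 6.
Compute 7^d (mod 9) for the divisors d until we hit 1:
7^1 ≡ 7
7^2 ≡ 4
7^3 ≡ 1
So ord_9(7) = 3, hence |⟨7⟩| = 3.
Index = |(Z/9Z)^×| / |⟨7⟩| = 6 / 3 = 2.

2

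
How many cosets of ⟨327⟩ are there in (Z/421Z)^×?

4

The order of 327 must divide φ(421) = 421 − 1 = 420 = 2^2 · 3 · 5 · 7.
Divisors of 420: 1, 2, 3, 4, 5, 6, 7, 10, 12, 14, 15, 20, 21, 28, 30, 35, 42, 60, 70, 84, 105, 140, 210, 420.
Compute 327^d (mod 421) for the divisors d until we hit 1:
327^1 ≡ 327
327^2 ≡ 416
327^3 ≡ 49
327^4 ≡ 25
327^5 ≡ 176
327^6 ≡ 296
327^7 ≡ 383
327^10 ≡ 243
327^12 ≡ 48
327^14 ≡ 181
327^15 ≡ 247
327^20 ≡ 109
327^21 ≡ 279
327^28 ≡ 344
327^30 ≡ 385
327^35 ≡ 400
327^42 ≡ 377
327^60 ≡ 33
327^70 ≡ 20
327^84 ≡ 252
327^105 ≡ 1
The order of 327 is 105, so the subgroup it generates has 105 elements.
The index is φ(421) / ord(327) = 420 / 105 = 4.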